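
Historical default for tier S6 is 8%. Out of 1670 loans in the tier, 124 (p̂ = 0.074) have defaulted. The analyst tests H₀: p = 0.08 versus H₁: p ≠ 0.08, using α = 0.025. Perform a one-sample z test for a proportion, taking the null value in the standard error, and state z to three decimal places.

p̂ = 124/1670 ≈ 0.07425.
Under H₀, SE = √(0.08·0.92/1670) = √(4.40719e-05) = 0.00664.
z = (0.07425 − 0.08)/0.00664 = -0.00575/0.00664 = -0.866.
Two-sided p-value ≈ 2·Φ(−0.866) = 0.3865. With α = 0.025, fail to reject H₀.

z = -0.866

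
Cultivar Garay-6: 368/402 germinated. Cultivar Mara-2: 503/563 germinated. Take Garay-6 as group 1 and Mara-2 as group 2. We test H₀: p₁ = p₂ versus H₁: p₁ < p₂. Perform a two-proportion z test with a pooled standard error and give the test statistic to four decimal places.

z = 1.1360

p̂₁ = 368/402 ≈ 0.915423, p̂₂ = 503/563 ≈ 0.893428.
Pooled p̂ = (368+503)/(402+563) = 871/965 = 0.902591.
SE = √(0.0879207 × 0.00426376) = 0.019362.
z = (0.915423 − 0.893428)/0.019362 = 0.021995/0.019362 = 1.1360.
p-value = P(Z < 1.136) ≈ 0.8720.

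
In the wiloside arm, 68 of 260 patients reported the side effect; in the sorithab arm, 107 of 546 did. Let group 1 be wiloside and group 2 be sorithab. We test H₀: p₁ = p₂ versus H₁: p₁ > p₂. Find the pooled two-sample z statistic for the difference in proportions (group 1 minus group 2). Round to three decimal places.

z = 2.111

p̂₁ = 68/260 = 0.261538, p̂₂ = 107/546 = 0.195971.
Pooled p̂ = (68+107)/(260+546) = 175/806 = 0.217122.
SE = √(p̂(1−p̂)(1/n₁+1/n₂)) = √(0.217122·0.782878·0.00567766) = √(0.000965087) = 0.031066.
z = (0.261538 − 0.195971)/0.031066 = 0.065567/0.031066 = 2.111.
p-value = P(Z > 2.111) ≈ 0.0174.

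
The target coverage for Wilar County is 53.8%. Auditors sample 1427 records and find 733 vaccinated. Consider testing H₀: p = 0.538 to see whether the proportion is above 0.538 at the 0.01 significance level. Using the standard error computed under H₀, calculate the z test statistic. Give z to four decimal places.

p̂ = 733/1427 ≈ 0.5136650.
Standard error under H₀: √(0.538×0.462/1427) = 0.0131978.
z = (0.5136650 − 0.538)/0.0131978 = -0.0243350/0.0131978 = -1.8439.
p-value = P(Z > -1.844) ≈ 0.9674, so at α = 0.01 we fail to reject H₀.

z = -1.8439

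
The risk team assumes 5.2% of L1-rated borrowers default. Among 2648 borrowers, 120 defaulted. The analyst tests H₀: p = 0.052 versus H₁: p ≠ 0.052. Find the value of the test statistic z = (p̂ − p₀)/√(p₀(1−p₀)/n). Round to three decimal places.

p̂ = 120/2648 = 0.045317.
SE = √(p₀(1−p₀)/n) = √(0.049296/2648) = 0.004315.
z = (0.045317 − 0.052)/0.004315 = -0.006683/0.004315 = -1.549.

z = -1.549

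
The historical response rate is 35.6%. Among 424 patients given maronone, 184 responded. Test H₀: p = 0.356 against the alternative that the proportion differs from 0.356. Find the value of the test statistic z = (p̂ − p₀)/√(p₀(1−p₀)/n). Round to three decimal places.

z = 3.353

p̂ = 184/424 ≈ 0.43396.
SE = √(p₀(1−p₀)/n) = √(0.22926/424) = 0.02325.
z = (0.43396 − 0.356)/0.02325 = 0.07796/0.02325 = 3.353.
Two-sided p-value ≈ 2·Φ(−3.353) = 0.0008.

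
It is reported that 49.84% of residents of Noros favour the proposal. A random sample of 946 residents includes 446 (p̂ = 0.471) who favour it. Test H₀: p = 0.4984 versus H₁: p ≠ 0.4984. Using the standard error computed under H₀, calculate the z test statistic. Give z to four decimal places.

z = -1.6573

p̂ = 446/946 = 0.471459.
SE = √(p₀(1−p₀)/n) = √(0.25/946) = 0.016256.
z = (0.471459 − 0.4984)/0.016256 = -0.026941/0.016256 = -1.6573.
p-value = 2·P(Z > 1.657) ≈ 0.0975.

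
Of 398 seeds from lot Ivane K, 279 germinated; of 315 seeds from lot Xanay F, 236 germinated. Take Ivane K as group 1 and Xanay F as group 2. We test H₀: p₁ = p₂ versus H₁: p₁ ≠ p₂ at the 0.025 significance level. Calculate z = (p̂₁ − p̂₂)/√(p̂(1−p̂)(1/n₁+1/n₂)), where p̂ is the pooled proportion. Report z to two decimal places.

p̂₁ = 279/398 = 0.7010, p̂₂ = 236/315 = 0.7492.
Pooled p̂ = (279+236)/(398+315) = 515/713 = 0.7223.
SE = √(0.200583 × 0.00568717) = 0.0338.
z = (0.7010 − 0.7492)/0.0338 = -0.0482/0.0338 = -1.43.
Two-sided p-value ≈ 2·Φ(−1.427) = 0.1535, so at α = 0.025 we fail to reject H₀.

z = -1.43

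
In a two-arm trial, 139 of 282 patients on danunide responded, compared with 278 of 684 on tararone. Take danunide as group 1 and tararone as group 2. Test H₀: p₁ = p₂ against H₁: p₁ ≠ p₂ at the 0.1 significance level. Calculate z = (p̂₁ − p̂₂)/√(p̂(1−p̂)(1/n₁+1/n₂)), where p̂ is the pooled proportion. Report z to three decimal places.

p̂₁ = 139/282 ≈ 0.49291, p̂₂ = 278/684 ≈ 0.40643.
Pooled p̂ = (139+278)/(282+684) = 417/966 = 0.43168.
SE = √(0.245332 × 0.00500809) = 0.03505.
z = (0.49291 − 0.40643)/0.03505 = 0.08648/0.03505 = 2.467.
p-value = 2·P(Z > 2.467) ≈ 0.0136. With α = 0.1, reject H₀.

z = 2.467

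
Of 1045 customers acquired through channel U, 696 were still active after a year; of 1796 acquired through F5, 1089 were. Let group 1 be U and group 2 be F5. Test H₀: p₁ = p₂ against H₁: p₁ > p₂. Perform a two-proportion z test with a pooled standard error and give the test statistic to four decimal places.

z = 3.1742

p̂₁ = 696/1045 = 0.666029, p̂₂ = 1089/1796 = 0.606347.
Pooled p̂ = (696+1089)/(1045+1796) = 1785/2841 = 0.628300.
SE = √(p̂(1−p̂)(1/n₁+1/n₂)) = √(0.628300·0.371700·0.00151373) = √(0.000353515) = 0.018802.
z = (0.666029 − 0.606347)/0.018802 = 0.059682/0.018802 = 3.1742.
p-value = P(Z > 3.174) ≈ 0.0008.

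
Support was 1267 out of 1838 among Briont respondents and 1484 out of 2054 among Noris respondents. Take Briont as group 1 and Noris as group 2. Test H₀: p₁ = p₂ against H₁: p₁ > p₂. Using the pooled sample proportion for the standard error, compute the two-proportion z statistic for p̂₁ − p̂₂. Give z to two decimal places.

z = -2.27

p̂₁ = 1267/1838 ≈ 0.6893, p̂₂ = 1484/2054 ≈ 0.7225.
Pooled p̂ = (1267+1484)/(1838+2054) = 2751/3892 = 0.7068.
SE = √(0.207219 × 0.00103092) = 0.0146.
z = (0.6893 − 0.7225)/0.0146 = -0.0332/0.0146 = -2.27.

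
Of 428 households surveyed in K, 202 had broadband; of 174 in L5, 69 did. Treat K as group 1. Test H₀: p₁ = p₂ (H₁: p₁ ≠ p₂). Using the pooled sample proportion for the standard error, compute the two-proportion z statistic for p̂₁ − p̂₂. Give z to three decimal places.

z = 1.686

p̂₁ = 202/428 ≈ 0.47196, p̂₂ = 69/174 ≈ 0.39655.
Pooled p̂ = (202+69)/(428+174) = 271/602 = 0.45017.
SE = √(0.247517 × 0.00808358) = 0.04473.
z = (0.47196 − 0.39655)/0.04473 = 0.07541/0.04473 = 1.686.
p-value = 2·P(Z > 1.686) ≈ 0.0918.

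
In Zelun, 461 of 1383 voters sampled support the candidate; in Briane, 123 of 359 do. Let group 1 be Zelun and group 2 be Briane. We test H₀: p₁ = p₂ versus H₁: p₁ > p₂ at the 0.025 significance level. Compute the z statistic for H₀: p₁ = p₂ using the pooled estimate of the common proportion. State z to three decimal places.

z = -0.332

p̂₁ = 461/1383 = 0.33333, p̂₂ = 123/359 = 0.34262.
Pooled p̂ = (461+123)/(1383+359) = 584/1742 = 0.33525.
SE = √(p̂(1−p̂)(1/n₁+1/n₂)) = √(0.33525·0.66475·0.00350858) = √(0.00078191) = 0.02796.
z = (0.33333 − 0.34262)/0.02796 = -0.00929/0.02796 = -0.332.
p-value = P(Z > -0.332) ≈ 0.6301. With α = 0.025, fail to reject H₀.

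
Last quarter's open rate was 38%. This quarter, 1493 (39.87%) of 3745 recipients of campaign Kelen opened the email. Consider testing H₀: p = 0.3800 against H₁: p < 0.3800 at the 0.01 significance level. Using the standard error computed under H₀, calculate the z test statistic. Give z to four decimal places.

p̂ = 1493/3745 = 0.3986649.
SE = √(p₀(1−p₀)/n) = √(0.2356/3745) = 0.0079316.
z = (0.3986649 − 0.38)/0.0079316 = 0.0186649/0.0079316 = 2.3532.
p-value = P(Z < 2.353) ≈ 0.9907; since p > α = 0.01, fail to reject H₀.

z = 2.3532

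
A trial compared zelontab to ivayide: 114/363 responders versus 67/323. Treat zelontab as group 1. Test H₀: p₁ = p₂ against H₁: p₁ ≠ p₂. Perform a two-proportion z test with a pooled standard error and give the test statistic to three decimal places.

z = 3.163

p̂₁ = 114/363 ≈ 0.31405, p̂₂ = 67/323 ≈ 0.20743.
Pooled p̂ = (114+67)/(363+323) = 181/686 = 0.26385.
SE = √(p̂(1−p̂)(1/n₁+1/n₂)) = √(0.26385·0.73615·0.0058508) = √(0.00113641) = 0.03371.
z = (0.31405 − 0.20743)/0.03371 = 0.10662/0.03371 = 3.163.
Two-sided p-value ≈ 2·Φ(−3.163) = 0.0016.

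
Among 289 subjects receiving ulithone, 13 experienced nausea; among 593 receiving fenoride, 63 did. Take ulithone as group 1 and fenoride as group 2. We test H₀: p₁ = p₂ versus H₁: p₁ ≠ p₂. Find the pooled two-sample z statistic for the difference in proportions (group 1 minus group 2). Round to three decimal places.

z = -3.043

p̂₁ = 13/289 ≈ 0.04498, p̂₂ = 63/593 ≈ 0.10624.
Pooled p̂ = (13+63)/(289+593) = 76/882 = 0.08617.
SE = √(p̂(1−p̂)(1/n₁+1/n₂)) = √(0.08617·0.91383·0.00514655) = √(0.000405254) = 0.02013.
z = (0.04498 − 0.10624)/0.02013 = -0.06126/0.02013 = -3.043.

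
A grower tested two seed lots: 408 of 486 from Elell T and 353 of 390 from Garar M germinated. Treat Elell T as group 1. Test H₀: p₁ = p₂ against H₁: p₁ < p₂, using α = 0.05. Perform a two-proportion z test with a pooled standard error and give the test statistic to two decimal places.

p̂₁ = 408/486 = 0.83951, p̂₂ = 353/390 = 0.90513.
Pooled p̂ = (408+353)/(486+390) = 761/876 = 0.86872.
SE = √(0.114044 × 0.00462172) = 0.02296.
z = (0.83951 − 0.90513)/0.02296 = -0.06562/0.02296 = -2.86.
p-value = P(Z < -2.858) ≈ 0.0021, so at α = 0.05 we reject H₀.

z = -2.86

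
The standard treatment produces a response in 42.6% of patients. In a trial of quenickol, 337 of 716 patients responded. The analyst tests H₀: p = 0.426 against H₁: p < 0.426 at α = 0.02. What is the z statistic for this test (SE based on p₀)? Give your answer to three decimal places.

p̂ = 337/716 ≈ 0.47067.
SE = √(p₀(1−p₀)/n) = √(0.24452/716) = 0.01848.
z = (0.47067 − 0.426)/0.01848 = 0.04467/0.01848 = 2.417.
p-value = P(Z < 2.417) ≈ 0.9922, so at α = 0.02 we fail to reject H₀.

z = 2.417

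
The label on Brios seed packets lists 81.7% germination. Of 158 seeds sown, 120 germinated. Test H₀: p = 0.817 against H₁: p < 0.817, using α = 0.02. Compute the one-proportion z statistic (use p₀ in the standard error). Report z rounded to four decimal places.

p̂ = 120/158 = 0.759494.
Under H₀, SE = √(0.817·0.183/158) = √(0.000946272) = 0.030762.
z = (0.759494 − 0.817)/0.030762 = -0.057506/0.030762 = -1.8694.
p-value = P(Z < -1.869) ≈ 0.0308. With α = 0.02, fail to reject H₀.

z = -1.8694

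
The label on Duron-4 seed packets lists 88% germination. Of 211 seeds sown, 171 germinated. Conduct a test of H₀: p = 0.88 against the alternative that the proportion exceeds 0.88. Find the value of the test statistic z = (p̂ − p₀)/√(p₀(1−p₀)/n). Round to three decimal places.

z = -3.110

p̂ = 171/211 ≈ 0.81043.
SE = √(p₀(1−p₀)/n) = √(0.1056/211) = 0.02237.
z = (0.81043 − 0.88)/0.02237 = -0.06957/0.02237 = -3.110.
p-value = P(Z > -3.110) ≈ 0.9991.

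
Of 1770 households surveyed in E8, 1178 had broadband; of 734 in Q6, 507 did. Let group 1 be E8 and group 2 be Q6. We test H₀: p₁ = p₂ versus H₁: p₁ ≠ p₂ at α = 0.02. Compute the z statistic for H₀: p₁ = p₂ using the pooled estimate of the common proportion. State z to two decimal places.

p̂₁ = 1178/1770 = 0.6655, p̂₂ = 507/734 = 0.6907.
Pooled p̂ = (1178+507)/(1770+734) = 1685/2504 = 0.6729.
SE = √(p̂(1−p̂)(1/n₁+1/n₂)) = √(0.6729·0.3271·0.00192737) = √(0.000424209) = 0.0206.
z = (0.6655 − 0.6907)/0.0206 = -0.0252/0.0206 = -1.22.
p-value = 2·P(Z > 1.223) ≈ 0.2212; since p > α = 0.02, fail to reject H₀.

z = -1.22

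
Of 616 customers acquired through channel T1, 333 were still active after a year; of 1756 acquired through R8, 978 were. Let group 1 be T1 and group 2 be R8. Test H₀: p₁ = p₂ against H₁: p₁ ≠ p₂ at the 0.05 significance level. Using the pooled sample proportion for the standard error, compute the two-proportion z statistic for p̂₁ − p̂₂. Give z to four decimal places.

p̂₁ = 333/616 ≈ 0.540584, p̂₂ = 978/1756 ≈ 0.556948.
Pooled p̂ = (333+978)/(616+1756) = 1311/2372 = 0.552698.
SE = √(0.247223 × 0.00219285) = 0.023284.
z = (0.540584 − 0.556948)/0.023284 = -0.016364/0.023284 = -0.7028.
Two-sided p-value ≈ 2·Φ(−0.703) = 0.4822. With α = 0.05, fail to reject H₀.

z = -0.7028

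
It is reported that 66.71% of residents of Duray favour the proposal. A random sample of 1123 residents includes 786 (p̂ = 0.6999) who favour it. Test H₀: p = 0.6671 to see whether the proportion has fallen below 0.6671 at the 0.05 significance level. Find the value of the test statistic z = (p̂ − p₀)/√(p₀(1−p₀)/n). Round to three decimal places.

z = 2.333

p̂ = 786/1123 ≈ 0.699911.
Under H₀, SE = √(0.6671·0.3329/1123) = √(0.000197754) = 0.014062.
z = (0.699911 − 0.6671)/0.014062 = 0.032811/0.014062 = 2.333.
p-value = P(Z < 2.333) ≈ 0.9902; since p > α = 0.05, fail to reject H₀.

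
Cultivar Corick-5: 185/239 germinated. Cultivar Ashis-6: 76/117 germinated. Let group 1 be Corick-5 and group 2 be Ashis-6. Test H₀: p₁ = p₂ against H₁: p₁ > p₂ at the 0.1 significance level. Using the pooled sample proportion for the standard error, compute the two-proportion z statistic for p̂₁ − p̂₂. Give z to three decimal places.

p̂₁ = 185/239 ≈ 0.77406, p̂₂ = 76/117 ≈ 0.64957.
Pooled p̂ = (185+76)/(239+117) = 261/356 = 0.73315.
SE = √(p̂(1−p̂)(1/n₁+1/n₂)) = √(0.73315·0.26685·0.0127311) = √(0.00249075) = 0.04991.
z = (0.77406 − 0.64957)/0.04991 = 0.12449/0.04991 = 2.494.
p-value = P(Z > 2.494) ≈ 0.0063, so at α = 0.1 we reject H₀.

z = 2.494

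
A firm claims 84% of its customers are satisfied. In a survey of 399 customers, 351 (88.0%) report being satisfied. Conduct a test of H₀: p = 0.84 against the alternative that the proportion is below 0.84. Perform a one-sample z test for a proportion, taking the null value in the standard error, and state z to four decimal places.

p̂ = 351/399 ≈ 0.879699.
Under H₀, SE = √(0.84·0.16/399) = √(0.000336842) = 0.018353.
z = (0.879699 − 0.84)/0.018353 = 0.039699/0.018353 = 2.1631.
p-value = P(Z < 2.163) ≈ 0.9847.

z = 2.1631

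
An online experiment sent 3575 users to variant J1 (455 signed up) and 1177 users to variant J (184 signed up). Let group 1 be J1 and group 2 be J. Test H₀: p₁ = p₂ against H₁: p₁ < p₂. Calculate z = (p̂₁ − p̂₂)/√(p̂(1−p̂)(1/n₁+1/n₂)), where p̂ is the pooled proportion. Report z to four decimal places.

p̂₁ = 455/3575 ≈ 0.1272727, p̂₂ = 184/1177 ≈ 0.1563297.
Pooled p̂ = (455+184)/(3575+1177) = 639/4752 = 0.1344697.
SE = √(0.116388 × 0.00112934) = 0.0114648.
z = (0.1272727 − 0.1563297)/0.0114648 = -0.0290570/0.0114648 = -2.5345.
p-value = P(Z < -2.534) ≈ 0.0056.

z = -2.5345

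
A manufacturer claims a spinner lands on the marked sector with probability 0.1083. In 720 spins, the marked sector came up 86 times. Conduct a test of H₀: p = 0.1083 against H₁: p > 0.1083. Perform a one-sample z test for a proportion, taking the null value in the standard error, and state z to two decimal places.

z = 0.96

p̂ = 86/720 ≈ 0.1194.
Under H₀, SE = √(0.1083·0.8917/720) = √(0.000134127) = 0.0116.
z = (0.1194 − 0.1083)/0.0116 = 0.0111/0.0116 = 0.96.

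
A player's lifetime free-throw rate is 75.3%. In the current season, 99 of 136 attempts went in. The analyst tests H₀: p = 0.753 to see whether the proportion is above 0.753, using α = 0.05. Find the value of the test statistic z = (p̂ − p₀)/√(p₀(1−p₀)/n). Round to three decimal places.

z = -0.678

p̂ = 99/136 = 0.72794.
Standard error under H₀: √(0.753×0.247/136) = 0.03698.
z = (0.72794 − 0.753)/0.03698 = -0.02506/0.03698 = -0.678.
p-value = P(Z > -0.678) ≈ 0.7510, so at α = 0.05 we fail to reject H₀.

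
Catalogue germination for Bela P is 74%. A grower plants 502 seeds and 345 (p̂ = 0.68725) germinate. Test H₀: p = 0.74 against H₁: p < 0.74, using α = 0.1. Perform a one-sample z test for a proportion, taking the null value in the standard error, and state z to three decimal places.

z = -2.694

p̂ = 345/502 = 0.68725.
Under H₀, SE = √(0.74·0.26/502) = √(0.000383267) = 0.01958.
z = (0.68725 − 0.74)/0.01958 = -0.05275/0.01958 = -2.694.
p-value = P(Z < -2.694) ≈ 0.0035, so at α = 0.1 we reject H₀.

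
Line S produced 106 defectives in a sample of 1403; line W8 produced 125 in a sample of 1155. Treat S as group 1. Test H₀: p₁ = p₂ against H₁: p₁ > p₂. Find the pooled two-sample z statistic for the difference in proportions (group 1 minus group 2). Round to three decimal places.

z = -2.869

p̂₁ = 106/1403 ≈ 0.07555, p̂₂ = 125/1155 ≈ 0.10823.
Pooled p̂ = (106+125)/(1403+1155) = 231/2558 = 0.09030.
SE = √(p̂(1−p̂)(1/n₁+1/n₂)) = √(0.09030·0.90970·0.00157856) = √(0.000129679) = 0.01139.
z = (0.07555 − 0.10823)/0.01139 = -0.03268/0.01139 = -2.869.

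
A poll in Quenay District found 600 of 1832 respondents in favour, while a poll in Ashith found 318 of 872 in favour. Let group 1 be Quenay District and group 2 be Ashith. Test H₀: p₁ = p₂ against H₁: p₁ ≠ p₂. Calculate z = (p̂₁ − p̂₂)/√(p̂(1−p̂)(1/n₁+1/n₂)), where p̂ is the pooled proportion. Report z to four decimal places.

z = -1.9078

p̂₁ = 600/1832 = 0.327511, p̂₂ = 318/872 = 0.364679.
Pooled p̂ = (600+318)/(1832+872) = 918/2704 = 0.339497.
SE = √(p̂(1−p̂)(1/n₁+1/n₂)) = √(0.339497·0.660503·0.00169264) = √(0.000379556) = 0.019482.
z = (0.327511 − 0.364679)/0.019482 = -0.037168/0.019482 = -1.9078.
Two-sided p-value ≈ 2·Φ(−1.908) = 0.0564.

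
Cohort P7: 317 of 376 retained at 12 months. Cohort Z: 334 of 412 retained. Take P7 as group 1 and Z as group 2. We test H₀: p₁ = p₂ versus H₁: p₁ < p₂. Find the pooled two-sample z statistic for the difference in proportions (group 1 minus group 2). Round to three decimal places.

z = 1.199

p̂₁ = 317/376 ≈ 0.84309, p̂₂ = 334/412 ≈ 0.81068.
Pooled p̂ = (317+334)/(376+412) = 651/788 = 0.82614.
SE = √(p̂(1−p̂)(1/n₁+1/n₂)) = √(0.82614·0.17386·0.00508676) = √(0.000730618) = 0.02703.
z = (0.84309 − 0.81068)/0.02703 = 0.03241/0.02703 = 1.199.
p-value = P(Z < 1.199) ≈ 0.8847.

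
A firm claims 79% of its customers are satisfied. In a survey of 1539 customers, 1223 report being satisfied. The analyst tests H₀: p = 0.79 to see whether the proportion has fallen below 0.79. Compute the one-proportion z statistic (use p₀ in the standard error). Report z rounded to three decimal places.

z = 0.450

p̂ = 1223/1539 = 0.79467.
Standard error under H₀: √(0.79×0.21/1539) = 0.01038.
z = (0.79467 − 0.79)/0.01038 = 0.00467/0.01038 = 0.450.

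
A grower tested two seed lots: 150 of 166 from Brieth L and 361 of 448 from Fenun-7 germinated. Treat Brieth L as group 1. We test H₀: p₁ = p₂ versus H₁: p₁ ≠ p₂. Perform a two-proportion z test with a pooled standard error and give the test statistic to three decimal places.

z = 2.881

p̂₁ = 150/166 = 0.90361, p̂₂ = 361/448 = 0.80580.
Pooled p̂ = (150+361)/(166+448) = 511/614 = 0.83225.
SE = √(p̂(1−p̂)(1/n₁+1/n₂)) = √(0.83225·0.16775·0.00825624) = √(0.00115267) = 0.03395.
z = (0.90361 − 0.80580)/0.03395 = 0.09781/0.03395 = 2.881.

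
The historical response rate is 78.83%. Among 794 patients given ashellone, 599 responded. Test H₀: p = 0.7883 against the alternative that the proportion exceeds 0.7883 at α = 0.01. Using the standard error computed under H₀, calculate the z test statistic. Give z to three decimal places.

z = -2.338

p̂ = 599/794 ≈ 0.754408.
Under H₀, SE = √(0.7883·0.2117/794) = √(0.00021018) = 0.014498.
z = (0.754408 − 0.7883)/0.014498 = -0.033892/0.014498 = -2.338.
p-value = P(Z > -2.338) ≈ 0.9903. With α = 0.01, fail to reject H₀.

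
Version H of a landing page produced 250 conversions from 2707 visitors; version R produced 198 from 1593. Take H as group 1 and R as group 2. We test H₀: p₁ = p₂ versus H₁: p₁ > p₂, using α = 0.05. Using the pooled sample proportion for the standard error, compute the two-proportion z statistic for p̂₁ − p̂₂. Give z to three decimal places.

p̂₁ = 250/2707 = 0.092353, p̂₂ = 198/1593 = 0.124294.
Pooled p̂ = (250+198)/(2707+1593) = 448/4300 = 0.104186.
SE = √(p̂(1−p̂)(1/n₁+1/n₂)) = √(0.104186·0.895814·0.000997159) = √(9.30662e-05) = 0.009647.
z = (0.092353 − 0.124294)/0.009647 = -0.031941/0.009647 = -3.311.
p-value = P(Z > -3.311) ≈ 0.9995. With α = 0.05, fail to reject H₀.

z = -3.311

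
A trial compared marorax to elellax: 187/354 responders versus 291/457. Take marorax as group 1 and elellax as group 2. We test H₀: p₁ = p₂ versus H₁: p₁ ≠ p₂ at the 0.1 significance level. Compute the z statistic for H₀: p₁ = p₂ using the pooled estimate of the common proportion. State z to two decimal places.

z = -3.12

p̂₁ = 187/354 = 0.5282, p̂₂ = 291/457 = 0.6368.
Pooled p̂ = (187+291)/(354+457) = 478/811 = 0.5894.
SE = √(p̂(1−p̂)(1/n₁+1/n₂)) = √(0.5894·0.4106·0.00501304) = √(0.0012132) = 0.0348.
z = (0.5282 − 0.6368)/0.0348 = -0.1086/0.0348 = -3.12.
p-value = 2·P(Z > 3.115) ≈ 0.0018. With α = 0.1, reject H₀.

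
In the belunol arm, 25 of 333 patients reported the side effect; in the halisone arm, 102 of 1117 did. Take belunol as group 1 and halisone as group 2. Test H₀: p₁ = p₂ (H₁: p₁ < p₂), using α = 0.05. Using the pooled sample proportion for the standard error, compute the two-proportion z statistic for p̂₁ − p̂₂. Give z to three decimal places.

p̂₁ = 25/333 = 0.07508, p̂₂ = 102/1117 = 0.09132.
Pooled p̂ = (25+102)/(333+1117) = 127/1450 = 0.08759.
SE = √(0.0799149 × 0.00389826) = 0.01765.
z = (0.07508 − 0.09132)/0.01765 = -0.01624/0.01765 = -0.920.
p-value = P(Z < -0.920) ≈ 0.1787; since p > α = 0.05, fail to reject H₀.

z = -0.920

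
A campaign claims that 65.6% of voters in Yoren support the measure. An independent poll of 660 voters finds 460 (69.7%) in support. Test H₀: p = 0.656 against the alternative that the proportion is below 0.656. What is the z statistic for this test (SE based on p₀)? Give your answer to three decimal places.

z = 2.216

p̂ = 460/660 ≈ 0.69697.
SE = √(p₀(1−p₀)/n) = √(0.22566/660) = 0.01849.
z = (0.69697 − 0.656)/0.01849 = 0.04097/0.01849 = 2.216.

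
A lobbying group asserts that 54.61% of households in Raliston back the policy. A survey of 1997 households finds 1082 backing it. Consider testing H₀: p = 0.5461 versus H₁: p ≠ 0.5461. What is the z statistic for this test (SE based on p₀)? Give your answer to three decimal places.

p̂ = 1082/1997 = 0.54181.
Standard error under H₀: √(0.5461×0.4539/1997) = 0.01114.
z = (0.54181 − 0.5461)/0.01114 = -0.00429/0.01114 = -0.385.

z = -0.385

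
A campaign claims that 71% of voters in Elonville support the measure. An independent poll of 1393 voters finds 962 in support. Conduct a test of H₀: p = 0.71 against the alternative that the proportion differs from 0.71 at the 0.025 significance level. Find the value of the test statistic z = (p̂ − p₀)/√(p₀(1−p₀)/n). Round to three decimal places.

z = -1.596

p̂ = 962/1393 = 0.690596.
SE = √(p₀(1−p₀)/n) = √(0.2059/1393) = 0.012158.
z = (0.690596 − 0.71)/0.012158 = -0.019404/0.012158 = -1.596.
p-value = 2·P(Z > 1.596) ≈ 0.1105. With α = 0.025, fail to reject H₀.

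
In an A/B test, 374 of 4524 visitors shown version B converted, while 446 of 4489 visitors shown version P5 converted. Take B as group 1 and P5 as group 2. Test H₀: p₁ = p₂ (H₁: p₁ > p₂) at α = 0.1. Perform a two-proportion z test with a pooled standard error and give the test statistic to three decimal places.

p̂₁ = 374/4524 = 0.082670, p̂₂ = 446/4489 = 0.099354.
Pooled p̂ = (374+446)/(4524+4489) = 820/9013 = 0.090980.
SE = √(0.0827024 × 0.00044381) = 0.006058.
z = (0.082670 − 0.099354)/0.006058 = -0.016684/0.006058 = -2.754.
p-value = P(Z > -2.754) ≈ 0.9971. With α = 0.1, fail to reject H₀.

z = -2.754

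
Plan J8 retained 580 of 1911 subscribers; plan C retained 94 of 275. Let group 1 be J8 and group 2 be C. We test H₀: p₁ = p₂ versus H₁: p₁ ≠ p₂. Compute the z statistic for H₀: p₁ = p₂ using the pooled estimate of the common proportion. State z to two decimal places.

p̂₁ = 580/1911 ≈ 0.3035, p̂₂ = 94/275 ≈ 0.3418.
Pooled p̂ = (580+94)/(1911+275) = 674/2186 = 0.3083.
SE = √(p̂(1−p̂)(1/n₁+1/n₂)) = √(0.3083·0.6917·0.00415965) = √(0.000887091) = 0.0298.
z = (0.3035 − 0.3418)/0.0298 = -0.0383/0.0298 = -1.29.
p-value = 2·P(Z > 1.286) ≈ 0.1983.

z = -1.29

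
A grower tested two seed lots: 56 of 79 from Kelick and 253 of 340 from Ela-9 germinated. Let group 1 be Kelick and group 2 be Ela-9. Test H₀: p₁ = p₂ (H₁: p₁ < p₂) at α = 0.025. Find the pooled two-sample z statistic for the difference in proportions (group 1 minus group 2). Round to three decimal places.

p̂₁ = 56/79 = 0.70886, p̂₂ = 253/340 = 0.74412.
Pooled p̂ = (56+253)/(79+340) = 309/419 = 0.73747.
SE = √(p̂(1−p̂)(1/n₁+1/n₂)) = √(0.73747·0.26253·0.0155994) = √(0.00302017) = 0.05496.
z = (0.70886 − 0.74412)/0.05496 = -0.03526/0.05496 = -0.642.
p-value = P(Z < -0.642) ≈ 0.2606, so at α = 0.025 we fail to reject H₀.

z = -0.642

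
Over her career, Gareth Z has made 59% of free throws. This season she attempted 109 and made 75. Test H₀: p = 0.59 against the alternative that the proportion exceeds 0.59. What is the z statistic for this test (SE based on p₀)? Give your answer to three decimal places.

z = 2.082

p̂ = 75/109 ≈ 0.68807.
Standard error under H₀: √(0.59×0.41/109) = 0.04711.
z = (0.68807 − 0.59)/0.04711 = 0.09807/0.04711 = 2.082.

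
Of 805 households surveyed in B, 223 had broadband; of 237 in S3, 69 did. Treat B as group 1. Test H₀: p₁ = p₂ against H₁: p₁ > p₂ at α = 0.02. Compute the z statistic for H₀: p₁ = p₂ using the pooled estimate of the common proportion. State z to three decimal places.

z = -0.425

p̂₁ = 223/805 ≈ 0.27702, p̂₂ = 69/237 ≈ 0.29114.
Pooled p̂ = (223+69)/(805+237) = 292/1042 = 0.28023.
SE = √(p̂(1−p̂)(1/n₁+1/n₂)) = √(0.28023·0.71977·0.00546165) = √(0.00110162) = 0.03319.
z = (0.27702 − 0.29114)/0.03319 = -0.01412/0.03319 = -0.425.
p-value = P(Z > -0.425) ≈ 0.6647; since p > α = 0.02, fail to reject H₀.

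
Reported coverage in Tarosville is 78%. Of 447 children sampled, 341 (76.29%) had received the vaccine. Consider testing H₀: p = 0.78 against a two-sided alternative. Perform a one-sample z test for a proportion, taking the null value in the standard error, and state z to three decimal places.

p̂ = 341/447 ≈ 0.76286.
Standard error under H₀: √(0.78×0.22/447) = 0.01959.
z = (0.76286 − 0.78)/0.01959 = -0.01714/0.01959 = -0.875.
Two-sided p-value ≈ 2·Φ(−0.875) = 0.3818.

z = -0.875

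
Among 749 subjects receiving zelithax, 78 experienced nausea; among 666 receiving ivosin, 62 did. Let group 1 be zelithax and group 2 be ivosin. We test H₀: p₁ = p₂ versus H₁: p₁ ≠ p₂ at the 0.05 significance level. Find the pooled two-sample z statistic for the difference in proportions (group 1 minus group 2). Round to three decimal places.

z = 0.695

p̂₁ = 78/749 = 0.10414, p̂₂ = 62/666 = 0.09309.
Pooled p̂ = (78+62)/(749+666) = 140/1415 = 0.09894.
SE = √(0.0891508 × 0.00283661) = 0.01590.
z = (0.10414 − 0.09309)/0.01590 = 0.01105/0.01590 = 0.695.
Two-sided p-value ≈ 2·Φ(−0.695) = 0.4873, so at α = 0.05 we fail to reject H₀.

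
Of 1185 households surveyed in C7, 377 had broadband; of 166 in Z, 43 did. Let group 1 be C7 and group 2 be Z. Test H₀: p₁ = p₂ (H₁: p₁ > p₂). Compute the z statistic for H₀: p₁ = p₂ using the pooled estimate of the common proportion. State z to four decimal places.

z = 1.5409

p̂₁ = 377/1185 = 0.318143, p̂₂ = 43/166 = 0.259036.
Pooled p̂ = (377+43)/(1185+166) = 420/1351 = 0.310881.
SE = √(0.214234 × 0.00686798) = 0.038358.
z = (0.318143 − 0.259036)/0.038358 = 0.059107/0.038358 = 1.5409.
p-value = P(Z > 1.541) ≈ 0.0617.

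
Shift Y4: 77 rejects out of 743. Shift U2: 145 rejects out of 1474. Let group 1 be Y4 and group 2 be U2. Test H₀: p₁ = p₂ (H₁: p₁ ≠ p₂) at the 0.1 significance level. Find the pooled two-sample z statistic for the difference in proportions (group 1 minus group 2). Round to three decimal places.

z = 0.390

p̂₁ = 77/743 ≈ 0.103634, p̂₂ = 145/1474 ≈ 0.098372.
Pooled p̂ = (77+145)/(743+1474) = 222/2217 = 0.100135.
SE = √(p̂(1−p̂)(1/n₁+1/n₂)) = √(0.100135·0.899865·0.00202432) = √(0.000182408) = 0.013506.
z = (0.103634 − 0.098372)/0.013506 = 0.005262/0.013506 = 0.390.
Two-sided p-value ≈ 2·Φ(−0.390) = 0.6968; since p > α = 0.1, fail to reject H₀.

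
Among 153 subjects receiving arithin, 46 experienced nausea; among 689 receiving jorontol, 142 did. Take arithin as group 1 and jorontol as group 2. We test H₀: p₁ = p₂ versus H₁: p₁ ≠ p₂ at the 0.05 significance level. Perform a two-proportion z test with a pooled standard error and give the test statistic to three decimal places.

p̂₁ = 46/153 = 0.300654, p̂₂ = 142/689 = 0.206096.
Pooled p̂ = (46+142)/(153+689) = 188/842 = 0.223278.
SE = √(0.173425 × 0.00798733) = 0.037218.
z = (0.300654 − 0.206096)/0.037218 = 0.094558/0.037218 = 2.541.
p-value = 2·P(Z > 2.541) ≈ 0.0111. With α = 0.05, reject H₀.

z = 2.541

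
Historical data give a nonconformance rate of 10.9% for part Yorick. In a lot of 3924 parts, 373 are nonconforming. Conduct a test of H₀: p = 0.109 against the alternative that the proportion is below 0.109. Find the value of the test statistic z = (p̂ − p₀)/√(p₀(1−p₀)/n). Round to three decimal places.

z = -2.803

p̂ = 373/3924 ≈ 0.095056.
Standard error under H₀: √(0.109×0.891/3924) = 0.004975.
z = (0.095056 − 0.109)/0.004975 = -0.013944/0.004975 = -2.803.
p-value = P(Z < -2.803) ≈ 0.0025.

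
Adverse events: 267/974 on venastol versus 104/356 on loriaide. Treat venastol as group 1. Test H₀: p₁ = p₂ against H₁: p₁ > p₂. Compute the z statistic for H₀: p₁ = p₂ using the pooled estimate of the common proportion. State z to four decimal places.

p̂₁ = 267/974 = 0.274127, p̂₂ = 104/356 = 0.292135.
Pooled p̂ = (267+104)/(974+356) = 371/1330 = 0.278947.
SE = √(p̂(1−p̂)(1/n₁+1/n₂)) = √(0.278947·0.721053·0.00383568) = √(0.000771493) = 0.027776.
z = (0.274127 − 0.292135)/0.027776 = -0.018008/0.027776 = -0.6483.
p-value = P(Z > -0.648) ≈ 0.7416.

z = -0.6483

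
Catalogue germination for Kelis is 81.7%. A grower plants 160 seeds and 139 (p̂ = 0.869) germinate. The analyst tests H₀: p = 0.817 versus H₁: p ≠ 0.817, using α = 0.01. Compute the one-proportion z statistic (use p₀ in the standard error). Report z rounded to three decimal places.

p̂ = 139/160 = 0.86875.
Under H₀, SE = √(0.817·0.183/160) = √(0.000934444) = 0.03057.
z = (0.86875 − 0.817)/0.03057 = 0.05175/0.03057 = 1.693.
Two-sided p-value ≈ 2·Φ(−1.693) = 0.0905. With α = 0.01, fail to reject H₀.

z = 1.693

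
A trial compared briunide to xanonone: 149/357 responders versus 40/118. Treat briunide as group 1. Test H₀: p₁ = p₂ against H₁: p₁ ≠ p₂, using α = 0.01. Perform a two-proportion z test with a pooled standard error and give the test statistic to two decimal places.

z = 1.51

p̂₁ = 149/357 = 0.4174, p̂₂ = 40/118 = 0.3390.
Pooled p̂ = (149+40)/(357+118) = 189/475 = 0.3979.
SE = √(0.239575 × 0.0112757) = 0.0520.
z = (0.4174 − 0.3390)/0.0520 = 0.0784/0.0520 = 1.51.
p-value = 2·P(Z > 1.508) ≈ 0.1315, so at α = 0.01 we fail to reject H₀.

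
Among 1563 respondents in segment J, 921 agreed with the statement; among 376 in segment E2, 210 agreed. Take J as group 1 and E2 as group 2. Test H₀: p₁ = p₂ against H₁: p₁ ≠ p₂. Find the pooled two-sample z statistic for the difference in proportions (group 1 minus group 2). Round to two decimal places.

p̂₁ = 921/1563 ≈ 0.5893, p̂₂ = 210/376 ≈ 0.5585.
Pooled p̂ = (921+210)/(1563+376) = 1131/1939 = 0.5833.
SE = √(0.243063 × 0.00329937) = 0.0283.
z = (0.5893 − 0.5585)/0.0283 = 0.0308/0.0283 = 1.09.
p-value = 2·P(Z > 1.086) ≈ 0.2777.

z = 1.09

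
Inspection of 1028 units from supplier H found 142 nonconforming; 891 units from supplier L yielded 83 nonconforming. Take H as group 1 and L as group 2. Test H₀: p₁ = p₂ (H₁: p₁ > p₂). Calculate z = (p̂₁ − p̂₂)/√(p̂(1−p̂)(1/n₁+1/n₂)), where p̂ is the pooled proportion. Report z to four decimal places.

z = 3.0544

p̂₁ = 142/1028 ≈ 0.1381323, p̂₂ = 83/891 ≈ 0.0931538.
Pooled p̂ = (142+83)/(1028+891) = 225/1919 = 0.1172486.
SE = √(0.103501 × 0.0020951) = 0.0147257.
z = (0.1381323 − 0.0931538)/0.0147257 = 0.0449785/0.0147257 = 3.0544.
p-value = P(Z > 3.054) ≈ 0.0011.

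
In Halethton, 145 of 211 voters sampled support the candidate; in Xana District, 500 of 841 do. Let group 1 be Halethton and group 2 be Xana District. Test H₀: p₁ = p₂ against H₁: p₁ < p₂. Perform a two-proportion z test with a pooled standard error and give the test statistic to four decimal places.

z = 2.4713

p̂₁ = 145/211 = 0.687204, p̂₂ = 500/841 = 0.594530.
Pooled p̂ = (145+500)/(211+841) = 645/1052 = 0.613118.
SE = √(0.237204 × 0.0059284) = 0.037500.
z = (0.687204 − 0.594530)/0.037500 = 0.092674/0.037500 = 2.4713.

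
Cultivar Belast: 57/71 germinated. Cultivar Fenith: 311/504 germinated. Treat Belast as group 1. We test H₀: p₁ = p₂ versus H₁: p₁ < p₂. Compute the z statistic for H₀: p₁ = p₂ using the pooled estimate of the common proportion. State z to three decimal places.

z = 3.053

p̂₁ = 57/71 ≈ 0.80282, p̂₂ = 311/504 ≈ 0.61706.
Pooled p̂ = (57+311)/(71+504) = 368/575 = 0.64000.
SE = √(p̂(1−p̂)(1/n₁+1/n₂)) = √(0.64000·0.36000·0.0160686) = √(0.00370221) = 0.06085.
z = (0.80282 − 0.61706)/0.06085 = 0.18576/0.06085 = 3.053.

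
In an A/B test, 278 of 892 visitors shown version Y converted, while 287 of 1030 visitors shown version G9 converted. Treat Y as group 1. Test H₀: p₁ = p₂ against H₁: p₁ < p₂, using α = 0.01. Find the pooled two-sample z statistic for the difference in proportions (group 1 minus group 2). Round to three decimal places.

p̂₁ = 278/892 ≈ 0.311659, p̂₂ = 287/1030 ≈ 0.278641.
Pooled p̂ = (278+287)/(892+1030) = 565/1922 = 0.293965.
SE = √(p̂(1−p̂)(1/n₁+1/n₂)) = √(0.293965·0.706035·0.00209195) = √(0.000434183) = 0.020837.
z = (0.311659 − 0.278641)/0.020837 = 0.033018/0.020837 = 1.585.
p-value = P(Z < 1.585) ≈ 0.9435; since p > α = 0.01, fail to reject H₀.

z = 1.585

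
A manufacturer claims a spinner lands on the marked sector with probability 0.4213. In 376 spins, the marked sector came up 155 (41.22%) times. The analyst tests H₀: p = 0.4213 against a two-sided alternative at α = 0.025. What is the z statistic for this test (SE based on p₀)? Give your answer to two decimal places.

p̂ = 155/376 ≈ 0.4122.
Standard error under H₀: √(0.4213×0.5787/376) = 0.0255.
z = (0.4122 − 0.4213)/0.0255 = -0.0091/0.0255 = -0.36.
p-value = 2·P(Z > 0.356) ≈ 0.7218; since p > α = 0.025, fail to reject H₀.

z = -0.36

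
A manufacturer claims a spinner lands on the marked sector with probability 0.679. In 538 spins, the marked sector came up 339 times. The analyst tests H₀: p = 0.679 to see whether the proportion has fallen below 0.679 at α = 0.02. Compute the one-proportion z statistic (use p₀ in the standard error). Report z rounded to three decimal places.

p̂ = 339/538 = 0.63011.
Under H₀, SE = √(0.679·0.321/538) = √(0.000405128) = 0.02013.
z = (0.63011 − 0.679)/0.02013 = -0.04889/0.02013 = -2.429.
p-value = P(Z < -2.429) ≈ 0.0076, so at α = 0.02 we reject H₀.

z = -2.429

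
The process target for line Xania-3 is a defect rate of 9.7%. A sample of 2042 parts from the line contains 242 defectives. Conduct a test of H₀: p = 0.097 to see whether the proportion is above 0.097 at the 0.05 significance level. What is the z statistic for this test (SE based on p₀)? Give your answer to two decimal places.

p̂ = 242/2042 = 0.11851.
Under H₀, SE = √(0.097·0.903/2042) = √(4.28947e-05) = 0.00655.
z = (0.11851 − 0.097)/0.00655 = 0.02151/0.00655 = 3.28.
p-value = P(Z > 3.284) ≈ 0.0005, so at α = 0.05 we reject H₀.

z = 3.28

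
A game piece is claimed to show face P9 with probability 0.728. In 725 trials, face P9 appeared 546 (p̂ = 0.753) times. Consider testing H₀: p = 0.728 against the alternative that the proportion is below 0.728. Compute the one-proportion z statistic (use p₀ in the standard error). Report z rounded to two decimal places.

p̂ = 546/725 = 0.7531.
Standard error under H₀: √(0.728×0.272/725) = 0.0165.
z = (0.7531 − 0.728)/0.0165 = 0.0251/0.0165 = 1.52.
p-value = P(Z < 1.519) ≈ 0.9356.

z = 1.52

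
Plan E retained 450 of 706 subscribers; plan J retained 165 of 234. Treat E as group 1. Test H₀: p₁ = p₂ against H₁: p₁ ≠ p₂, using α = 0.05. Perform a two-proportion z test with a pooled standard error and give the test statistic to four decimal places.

z = -1.8880

p̂₁ = 450/706 ≈ 0.637394, p̂₂ = 165/234 ≈ 0.705128.
Pooled p̂ = (450+165)/(706+234) = 615/940 = 0.654255.
SE = √(p̂(1−p̂)(1/n₁+1/n₂)) = √(0.654255·0.345745·0.00568993) = √(0.00128709) = 0.035876.
z = (0.637394 − 0.705128)/0.035876 = -0.067734/0.035876 = -1.8880.
Two-sided p-value ≈ 2·Φ(−1.888) = 0.0590. With α = 0.05, fail to reject H₀.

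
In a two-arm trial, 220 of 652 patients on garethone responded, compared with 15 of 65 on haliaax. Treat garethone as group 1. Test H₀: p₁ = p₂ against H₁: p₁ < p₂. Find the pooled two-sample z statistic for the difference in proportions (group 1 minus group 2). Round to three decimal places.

p̂₁ = 220/652 = 0.33742, p̂₂ = 15/65 = 0.23077.
Pooled p̂ = (220+15)/(652+65) = 235/717 = 0.32775.
SE = √(0.220331 × 0.0169184) = 0.06105.
z = (0.33742 − 0.23077)/0.06105 = 0.10665/0.06105 = 1.747.
p-value = P(Z < 1.747) ≈ 0.9597.

z = 1.747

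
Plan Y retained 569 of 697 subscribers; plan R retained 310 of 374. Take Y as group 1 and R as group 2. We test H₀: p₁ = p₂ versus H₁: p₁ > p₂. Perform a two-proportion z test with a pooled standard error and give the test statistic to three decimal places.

p̂₁ = 569/697 = 0.81636, p̂₂ = 310/374 = 0.82888.
Pooled p̂ = (569+310)/(697+374) = 879/1071 = 0.82073.
SE = √(0.147133 × 0.00410852) = 0.02459.
z = (0.81636 − 0.82888)/0.02459 = -0.01252/0.02459 = -0.509.
p-value = P(Z > -0.509) ≈ 0.6947.

z = -0.509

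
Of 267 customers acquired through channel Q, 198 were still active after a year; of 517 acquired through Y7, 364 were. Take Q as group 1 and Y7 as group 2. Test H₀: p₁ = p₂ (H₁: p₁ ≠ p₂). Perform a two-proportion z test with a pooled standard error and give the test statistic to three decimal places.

z = 1.105

p̂₁ = 198/267 ≈ 0.74157, p̂₂ = 364/517 ≈ 0.70406.
Pooled p̂ = (198+364)/(267+517) = 562/784 = 0.71684.
SE = √(p̂(1−p̂)(1/n₁+1/n₂)) = √(0.71684·0.28316·0.00567955) = √(0.00115285) = 0.03395.
z = (0.74157 − 0.70406)/0.03395 = 0.03751/0.03395 = 1.105.
Two-sided p-value ≈ 2·Φ(−1.105) = 0.2693.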